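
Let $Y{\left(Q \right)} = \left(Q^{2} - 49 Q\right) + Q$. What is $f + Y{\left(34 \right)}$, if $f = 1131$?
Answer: $655$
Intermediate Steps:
$Y{\left(Q \right)} = Q^{2} - 48 Q$
$f + Y{\left(34 \right)} = 1131 + 34 \left(-48 + 34\right) = 1131 + 34 \left(-14\right) = 1131 - 476 = 655$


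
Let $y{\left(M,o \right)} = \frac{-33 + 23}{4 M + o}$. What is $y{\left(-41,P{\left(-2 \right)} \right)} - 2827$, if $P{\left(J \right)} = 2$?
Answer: $- \frac{228982}{81} \approx -2826.9$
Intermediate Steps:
$y{\left(M,o \right)} = - \frac{10}{o + 4 M}$
$y{\left(-41,P{\left(-2 \right)} \right)} - 2827 = - \frac{10}{2 + 4 \left(-41\right)} - 2827 = - \frac{10}{2 - 164} - 2827 = - \frac{10}{-162} - 2827 = \left(-10\right) \left(- \frac{1}{162}\right) - 2827 = \frac{5}{81} - 2827 = - \frac{228982}{81}$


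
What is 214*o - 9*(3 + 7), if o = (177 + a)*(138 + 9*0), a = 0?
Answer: 5227074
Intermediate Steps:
o = 24426 (o = (177 + 0)*(138 + 9*0) = 177*(138 + 0) = 177*138 = 24426)
214*o - 9*(3 + 7) = 214*24426 - 9*(3 + 7) = 5227164 - 9*10 = 5227164 - 90 = 5227074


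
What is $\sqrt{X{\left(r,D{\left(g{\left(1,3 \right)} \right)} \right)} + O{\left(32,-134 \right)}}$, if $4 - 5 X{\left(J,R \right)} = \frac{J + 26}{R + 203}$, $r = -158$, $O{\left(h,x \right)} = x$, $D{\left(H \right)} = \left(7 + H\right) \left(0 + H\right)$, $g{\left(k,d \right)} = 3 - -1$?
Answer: $\frac{i \sqrt{8119878}}{247} \approx 11.537 i$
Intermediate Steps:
$g{\left(k,d \right)} = 4$ ($g{\left(k,d \right)} = 3 + 1 = 4$)
$D{\left(H \right)} = H \left(7 + H\right)$ ($D{\left(H \right)} = \left(7 + H\right) H = H \left(7 + H\right)$)
$X{\left(J,R \right)} = \frac{4}{5} - \frac{26 + J}{5 \left(203 + R\right)}$ ($X{\left(J,R \right)} = \frac{4}{5} - \frac{\left(J + 26\right) \frac{1}{R + 203}}{5} = \frac{4}{5} - \frac{\left(26 + J\right) \frac{1}{203 + R}}{5} = \frac{4}{5} - \frac{\frac{1}{203 + R} \left(26 + J\right)}{5} = \frac{4}{5} - \frac{26 + J}{5 \left(203 + R\right)}$)
$\sqrt{X{\left(r,D{\left(g{\left(1,3 \right)} \right)} \right)} + O{\left(32,-134 \right)}} = \sqrt{\frac{786 - -158 + 4 \cdot 4 \left(7 + 4\right)}{5 \left(203 + 4 \left(7 + 4\right)\right)} - 134} = \sqrt{\frac{786 + 158 + 4 \cdot 4 \cdot 11}{5 \left(203 + 4 \cdot 11\right)} - 134} = \sqrt{\frac{786 + 158 + 4 \cdot 44}{5 \left(203 + 44\right)} - 134} = \sqrt{\frac{786 + 158 + 176}{5 \cdot 247} - 134} = \sqrt{\frac{1}{5} \cdot \frac{1}{247} \cdot 1120 - 134} = \sqrt{\frac{224}{247} - 134} = \sqrt{- \frac{32874}{247}} = \frac{i \sqrt{8119878}}{247}$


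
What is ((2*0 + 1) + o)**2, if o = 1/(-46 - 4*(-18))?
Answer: 729/676 ≈ 1.0784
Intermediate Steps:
o = 1/26 (o = 1/(-46 + 72) = 1/26 ≈ 0.038462)
((2*0 + 1) + o)**2 = ((2*0 + 1) + 1/26)**2 = ((0 + 1) + 1/26)**2 = (1 + 1/26)**2 = (27/26)**2 = 729/676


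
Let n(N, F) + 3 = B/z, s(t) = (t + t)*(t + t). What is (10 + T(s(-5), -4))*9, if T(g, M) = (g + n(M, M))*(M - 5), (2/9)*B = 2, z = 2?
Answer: -16263/2 ≈ -8131.5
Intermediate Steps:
B = 9 (B = (9/2)*2 = 9)
s(t) = 4*t**2 (s(t) = (2*t)*(2*t) = 4*t**2)
n(N, F) = 3/2 (n(N, F) = -3 + 9/2 = 3/2)
T(g, M) = (-5 + M)*(3/2 + g) (T(g, M) = (g + 3/2)*(M - 5) = (3/2 + g)*(-5 + M) = (-5 + M)*(3/2 + g))
(10 + T(s(-5), -4))*9 = (10 + (-15/2 - 20*(-5)**2 + (3/2)*(-4) - 16*(-5)**2))*9 = (10 + (-15/2 - 20*25 - 6 - 16*25))*9 = (10 + (-15/2 - 5*100 - 6 - 4*100))*9 = (10 + (-15/2 - 500 - 6 - 400))*9 = (10 - 1827/2)*9 = -1807/2*9 = -16263/2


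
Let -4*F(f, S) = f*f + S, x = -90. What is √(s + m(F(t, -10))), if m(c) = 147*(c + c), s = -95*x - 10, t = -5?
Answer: 5*√1190/2 ≈ 86.241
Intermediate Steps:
F(f, S) = -S/4 - f²/4 (F(f, S) = -(f*f + S)/4 = -(f² + S)/4 = -(S + f²)/4 = -S/4 - f²/4)
s = 8540 (s = -95*(-90) - 10 = 8550 - 10 = 8540)
m(c) = 294*c (m(c) = 147*(2*c) = 294*c)
√(s + m(F(t, -10))) = √(8540 + 294*(-¼*(-10) - ¼*(-5)²)) = √(8540 + 294*(5/2 - ¼*25)) = √(8540 + 294*(5/2 - 25/4)) = √(8540 + 294*(-15/4)) = √(8540 - 2205/2) = √(14875/2) = 5*√1190/2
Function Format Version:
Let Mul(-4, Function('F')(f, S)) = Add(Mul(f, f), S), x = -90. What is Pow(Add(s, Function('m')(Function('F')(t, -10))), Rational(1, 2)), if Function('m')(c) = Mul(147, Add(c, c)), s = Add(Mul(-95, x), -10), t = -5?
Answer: Mul(Rational(5, 2), Pow(1190, Rational(1, 2))) ≈ 86.241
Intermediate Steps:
Function('F')(f, S) = Add(Mul(Rational(-1, 4), S), Mul(Rational(-1, 4), Pow(f, 2))) (Function('F')(f, S) = Mul(Rational(-1, 4), Add(Mul(f, f), S)) = Mul(Rational(-1, 4), Add(Pow(f, 2), S)) = Mul(Rational(-1, 4), Add(S, Pow(f, 2))) = Add(Mul(Rational(-1, 4), S), Mul(Rational(-1, 4), Pow(f, 2))))
s = 8540 (s = Add(Mul(-95, -90), -10) = Add(8550, -10) = 8540)
Function('m')(c) = Mul(294, c) (Function('m')(c) = Mul(147, Mul(2, c)) = Mul(294, c))
Pow(Add(s, Function('m')(Function('F')(t, -10))), Rational(1, 2)) = Pow(Add(8540, Mul(294, Add(Mul(Rational(-1, 4), -10), Mul(Rational(-1, 4), Pow(-5, 2))))), Rational(1, 2)) = Pow(Add(8540, Mul(294, Add(Rational(5, 2), Mul(Rational(-1, 4), 25)))), Rational(1, 2)) = Pow(Add(8540, Mul(294, Add(Rational(5, 2), Rational(-25, 4)))), Rational(1, 2)) = Pow(Add(8540, Mul(294, Rational(-15, 4))), Rational(1, 2)) = Pow(Add(8540, Rational(-2205, 2)), Rational(1, 2)) = Pow(Rational(14875, 2), Rational(1, 2)) = Mul(Rational(5, 2), Pow(1190, Rational(1, 2)))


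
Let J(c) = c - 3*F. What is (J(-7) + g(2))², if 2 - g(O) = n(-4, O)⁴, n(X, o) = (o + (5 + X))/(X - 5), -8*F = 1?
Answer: 9030025/419904 ≈ 21.505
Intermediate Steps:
F = -⅛ (F = -⅛*1 = -⅛ ≈ -0.12500)
n(X, o) = (5 + X + o)/(-5 + X)
g(O) = 2 - (-⅑ - O/9)⁴ (g(O) = 2 - ((5 - 4 + O)/(-5 - 4))⁴ = 2 - ((1 + O)/(-9))⁴ = 2 - (-(1 + O)/9)⁴ = 2 - (-⅑ - O/9)⁴)
J(c) = 3/8 + c (J(c) = c - 3*(-⅛) = c + 3/8 = 3/8 + c)
(J(-7) + g(2))² = ((3/8 - 7) + (2 - (1 + 2)⁴/6561))² = (-53/8 + (2 - 1/6561*3⁴))² = (-53/8 + (2 - 1/6561*81))² = (-53/8 + (2 - 1/81))² = (-53/8 + 161/81)² = (-3005/648)² = 9030025/419904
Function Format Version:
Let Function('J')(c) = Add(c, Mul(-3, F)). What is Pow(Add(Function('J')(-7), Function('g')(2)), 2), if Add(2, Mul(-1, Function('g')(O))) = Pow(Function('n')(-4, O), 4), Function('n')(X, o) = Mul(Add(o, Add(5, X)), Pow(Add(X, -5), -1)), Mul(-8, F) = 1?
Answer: Rational(9030025, 419904) ≈ 21.505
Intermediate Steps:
F = Rational(-1, 8) (F = Mul(Rational(-1, 8), 1) = Rational(-1, 8) ≈ -0.12500)
Function('n')(X, o) = Mul(Pow(Add(-5, X), -1), Add(5, X, o)) (Function('n')(X, o) = Mul(Add(5, X, o), Pow(Add(-5, X), -1)) = Mul(Pow(Add(-5, X), -1), Add(5, X, o)))
Function('g')(O) = Add(2, Mul(-1, Pow(Add(Rational(-1, 9), Mul(Rational(-1, 9), O)), 4))) (Function('g')(O) = Add(2, Mul(-1, Pow(Mul(Pow(Add(-5, -4), -1), Add(5, -4, O)), 4))) = Add(2, Mul(-1, Pow(Mul(Pow(-9, -1), Add(1, O)), 4))) = Add(2, Mul(-1, Pow(Mul(Rational(-1, 9), Add(1, O)), 4))) = Add(2, Mul(-1, Pow(Add(Rational(-1, 9), Mul(Rational(-1, 9), O)), 4))))
Function('J')(c) = Add(Rational(3, 8), c) (Function('J')(c) = Add(c, Mul(-3, Rational(-1, 8))) = Add(c, Rational(3, 8)) = Add(Rational(3, 8), c))
Pow(Add(Function('J')(-7), Function('g')(2)), 2) = Pow(Add(Add(Rational(3, 8), -7), Add(2, Mul(Rational(-1, 6561), Pow(Add(1, 2), 4)))), 2) = Pow(Add(Rational(-53, 8), Add(2, Mul(Rational(-1, 6561), Pow(3, 4)))), 2) = Pow(Add(Rational(-53, 8), Add(2, Mul(Rational(-1, 6561), 81))), 2) = Pow(Add(Rational(-53, 8), Add(2, Rational(-1, 81))), 2) = Pow(Add(Rational(-53, 8), Rational(161, 81)), 2) = Pow(Rational(-3005, 648), 2) = Rational(9030025, 419904)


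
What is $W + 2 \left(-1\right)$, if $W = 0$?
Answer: $-2$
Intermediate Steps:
$W + 2 \left(-1\right) = 0 + 2 \left(-1\right) = 0 - 2 = -2$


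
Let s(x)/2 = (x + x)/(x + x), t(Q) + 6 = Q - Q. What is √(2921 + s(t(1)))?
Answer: √2923 ≈ 54.065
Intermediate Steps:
t(Q) = -6 (t(Q) = -6 + (Q - Q) = -6 + 0 = -6)
s(x) = 2 (s(x) = 2*((x + x)/(x + x)) = 2*((2*x)/((2*x))) = 2*((2*x)*(1/(2*x))) = 2*1 = 2)
√(2921 + s(t(1))) = √(2921 + 2) = √2923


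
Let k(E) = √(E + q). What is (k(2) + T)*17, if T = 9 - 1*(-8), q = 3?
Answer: 289 + 17*√5 ≈ 327.01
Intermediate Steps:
T = 17 (T = 9 + 8 = 17)
k(E) = √(3 + E) (k(E) = √(E + 3) = √(3 + E))
(k(2) + T)*17 = (√(3 + 2) + 17)*17 = (√5 + 17)*17 = (17 + √5)*17 = 289 + 17*√5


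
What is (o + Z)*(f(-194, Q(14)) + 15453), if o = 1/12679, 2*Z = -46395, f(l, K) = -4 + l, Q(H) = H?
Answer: -8973634806765/25358 ≈ -3.5388e+8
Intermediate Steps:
Z = -46395/2 (Z = (½)*(-46395) = -46395/2 ≈ -23198.)
o = 1/12679 ≈ 7.8871e-5
(o + Z)*(f(-194, Q(14)) + 15453) = (1/12679 - 46395/2)*((-4 - 194) + 15453) = -588242203*(-198 + 15453)/25358 = -588242203/25358*15255 = -8973634806765/25358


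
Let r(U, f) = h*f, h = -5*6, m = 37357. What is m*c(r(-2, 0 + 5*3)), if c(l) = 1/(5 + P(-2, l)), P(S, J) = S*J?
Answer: 37357/905 ≈ 41.278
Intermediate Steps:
h = -30
P(S, J) = J*S
r(U, f) = -30*f
c(l) = 1/(5 - 2*l) (c(l) = 1/(5 + l*(-2)) = 1/(5 - 2*l))
m*c(r(-2, 0 + 5*3)) = 37357/(5 - (-60)*(0 + 5*3)) = 37357/(5 - (-60)*(0 + 15)) = 37357/(5 - (-60)*15) = 37357/(5 - 2*(-450)) = 37357/(5 + 900) = 37357/905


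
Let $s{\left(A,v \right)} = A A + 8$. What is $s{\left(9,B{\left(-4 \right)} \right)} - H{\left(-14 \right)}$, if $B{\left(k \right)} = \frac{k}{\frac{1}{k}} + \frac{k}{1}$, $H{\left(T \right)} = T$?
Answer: $103$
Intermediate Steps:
$B{\left(k \right)} = k + k^{2}$ ($B{\left(k \right)} = k k + k 1 = k^{2} + k = k + k^{2}$)
$s{\left(A,v \right)} = 8 + A^{2}$ ($s{\left(A,v \right)} = A^{2} + 8 = 8 + A^{2}$)
$s{\left(9,B{\left(-4 \right)} \right)} - H{\left(-14 \right)} = \left(8 + 9^{2}\right) - -14 = \left(8 + 81\right) + 14 = 89 + 14 = 103$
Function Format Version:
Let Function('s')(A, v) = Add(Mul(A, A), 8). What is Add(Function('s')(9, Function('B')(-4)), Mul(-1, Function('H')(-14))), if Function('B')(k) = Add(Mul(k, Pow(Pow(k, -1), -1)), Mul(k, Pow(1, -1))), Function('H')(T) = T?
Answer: 103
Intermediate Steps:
Function('B')(k) = Add(k, Pow(k, 2)) (Function('B')(k) = Add(Mul(k, k), Mul(k, 1)) = Add(Pow(k, 2), k) = Add(k, Pow(k, 2)))
Function('s')(A, v) = Add(8, Pow(A, 2)) (Function('s')(A, v) = Add(Pow(A, 2), 8) = Add(8, Pow(A, 2)))
Add(Function('s')(9, Function('B')(-4)), Mul(-1, Function('H')(-14))) = Add(Add(8, Pow(9, 2)), Mul(-1, -14)) = Add(Add(8, 81), 14) = Add(89, 14) = 103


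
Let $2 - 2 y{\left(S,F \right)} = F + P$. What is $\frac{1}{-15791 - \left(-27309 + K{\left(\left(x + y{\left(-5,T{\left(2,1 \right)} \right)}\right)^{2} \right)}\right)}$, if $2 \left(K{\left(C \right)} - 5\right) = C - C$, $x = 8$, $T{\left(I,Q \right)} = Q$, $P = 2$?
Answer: $\frac{1}{11513} \approx 8.6858 \cdot 10^{-5}$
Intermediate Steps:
$y{\left(S,F \right)} = - \frac{F}{2}$ ($y{\left(S,F \right)} = 1 - \frac{F + 2}{2} = 1 - \frac{2 + F}{2} = 1 - \left(1 + \frac{F}{2}\right) = - \frac{F}{2}$)
$K{\left(C \right)} = 5$ ($K{\left(C \right)} = 5 + \frac{C - C}{2} = 5 + \frac{1}{2} \cdot 0 = 5 + 0 = 5$)
$\frac{1}{-15791 - \left(-27309 + K{\left(\left(x + y{\left(-5,T{\left(2,1 \right)} \right)}\right)^{2} \right)}\right)} = \frac{1}{-15791 + \left(27309 - 5\right)} = \frac{1}{-15791 + 27304} = \frac{1}{11513}$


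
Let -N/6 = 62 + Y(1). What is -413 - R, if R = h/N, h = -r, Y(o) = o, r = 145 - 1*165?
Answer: -78047/189 ≈ -412.95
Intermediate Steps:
r = -20 (r = 145 - 165 = -20)
h = 20 (h = -1*(-20) = 20)
N = -378 (N = -6*(62 + 1) = -6*63 = -378)
R = -10/189 (R = 20/(-378) = 20*(-1/378) = -10/189 ≈ -0.052910)
-413 - R = -413 - 1*(-10/189) = -413 + 10/189 = -78047/189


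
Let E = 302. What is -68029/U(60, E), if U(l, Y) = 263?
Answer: -68029/263 ≈ -258.67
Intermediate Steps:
-68029/U(60, E) = -68029/263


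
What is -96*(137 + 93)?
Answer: -22080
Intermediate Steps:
-96*(137 + 93) = -96*230 = -22080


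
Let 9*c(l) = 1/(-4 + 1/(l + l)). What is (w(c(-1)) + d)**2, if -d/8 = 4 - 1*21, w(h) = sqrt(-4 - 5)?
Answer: 18487 + 816*I ≈ 18487.0 + 816.0*I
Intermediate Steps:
c(l) = 1/(9*(-4 + 1/(2*l))) (c(l) = 1/(9*(-4 + 1/(l + l))) = 1/(9*(-4 + 1/(2*l))))
w(h) = 3*I (w(h) = sqrt(-9) = 3*I)
d = 136 (d = -8*(4 - 1*21) = -8*(4 - 21) = -8*(-17) = 136)
(w(c(-1)) + d)**2 = (3*I + 136)**2 = (136 + 3*I)**2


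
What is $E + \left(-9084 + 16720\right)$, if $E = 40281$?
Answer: $47917$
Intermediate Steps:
$E + \left(-9084 + 16720\right) = 40281 + \left(-9084 + 16720\right) = 40281 + 7636 = 47917$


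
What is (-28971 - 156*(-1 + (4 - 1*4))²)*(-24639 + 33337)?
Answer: -253346646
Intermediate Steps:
(-28971 - 156*(-1 + (4 - 1*4))²)*(-24639 + 33337) = (-28971 - 156*(-1 + (4 - 4))²)*8698 = (-28971 - 156*(-1 + 0)²)*8698 = (-28971 - 156*(-1)²)*8698 = (-28971 - 156*1)*8698 = (-28971 - 156)*8698 = -29127*8698 = -253346646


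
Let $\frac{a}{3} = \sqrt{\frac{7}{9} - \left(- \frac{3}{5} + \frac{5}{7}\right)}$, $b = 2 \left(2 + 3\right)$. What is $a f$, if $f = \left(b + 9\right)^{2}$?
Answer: $\frac{361 \sqrt{7315}}{35} \approx 882.16$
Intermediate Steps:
$b = 10$ ($b = 2 \cdot 5 = 10$)
$f = 361$ ($f = \left(10 + 9\right)^{2} = 19^{2} = 361$)
$a = \frac{\sqrt{7315}}{35}$ ($a = 3 \sqrt{\frac{7}{9} - \left(- \frac{3}{5} + \frac{5}{7}\right)} = 3 \sqrt{7 \cdot \frac{1}{9} - \frac{4}{35}} = 3 \sqrt{\frac{7}{9} + \left(\frac{3}{5} - \frac{5}{7}\right)} = 3 \sqrt{\frac{7}{9} - \frac{4}{35}} = 3 \sqrt{\frac{209}{315}} = 3 \frac{\sqrt{7315}}{105} = \frac{\sqrt{7315}}{35} \approx 2.4436$)
$a f = \frac{\sqrt{7315}}{35} \cdot 361 = \frac{361 \sqrt{7315}}{35}$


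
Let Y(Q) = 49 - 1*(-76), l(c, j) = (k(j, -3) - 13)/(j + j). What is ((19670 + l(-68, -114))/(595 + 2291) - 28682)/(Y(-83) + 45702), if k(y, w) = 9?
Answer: -4717125173/7538633154 ≈ -0.62573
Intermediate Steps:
l(c, j) = -2/j (l(c, j) = (9 - 13)/(j + j) = -4*1/(2*j) = -2/j)
Y(Q) = 125 (Y(Q) = 49 + 76 = 125)
((19670 + l(-68, -114))/(595 + 2291) - 28682)/(Y(-83) + 45702) = ((19670 - 2/(-114))/(595 + 2291) - 28682)/(125 + 45702) = ((19670 - 2*(-1/114))/2886 - 28682)/45827 = ((19670 + 1/57)*(1/2886) - 28682)*(1/45827) = ((1121191/57)*(1/2886) - 28682)*(1/45827) = (1121191/164502 - 28682)*(1/45827) = -4717125173/164502*1/45827 = -4717125173/7538633154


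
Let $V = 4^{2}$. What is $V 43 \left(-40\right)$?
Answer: $-27520$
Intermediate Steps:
$V = 16$
$V 43 \left(-40\right) = 16 \cdot 43 \left(-40\right) = 688 \left(-40\right) = -27520$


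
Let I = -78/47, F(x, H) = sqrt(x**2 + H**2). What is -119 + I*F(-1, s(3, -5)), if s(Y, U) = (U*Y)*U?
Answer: -119 - 78*sqrt(5626)/47 ≈ -243.48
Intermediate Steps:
s(Y, U) = Y*U**2
F(x, H) = sqrt(H**2 + x**2)
I = -78/47 (I = -78*1/47 = -78/47 ≈ -1.6596)
-119 + I*F(-1, s(3, -5)) = -119 - 78*sqrt((3*(-5)**2)**2 + (-1)**2)/47 = -119 - 78*sqrt((3*25)**2 + 1)/47 = -119 - 78*sqrt(75**2 + 1)/47 = -119 - 78*sqrt(5625 + 1)/47 = -119 - 78*sqrt(5626)/47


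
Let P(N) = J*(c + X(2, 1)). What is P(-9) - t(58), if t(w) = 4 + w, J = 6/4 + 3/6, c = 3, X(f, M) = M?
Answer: -54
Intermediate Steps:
J = 2 (J = 6*(1/4) + 3*(1/6) = 3/2 + 1/2 = 2)
P(N) = 8 (P(N) = 2*(3 + 1) = 2*4 = 8)
P(-9) - t(58) = 8 - (4 + 58) = 8 - 1*62 = 8 - 62 = -54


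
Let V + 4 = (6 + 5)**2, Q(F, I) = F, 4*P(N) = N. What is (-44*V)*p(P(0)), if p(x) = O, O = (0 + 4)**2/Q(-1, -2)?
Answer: 82368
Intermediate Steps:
P(N) = N/4
V = 117 (V = -4 + (6 + 5)**2 = -4 + 11**2 = -4 + 121 = 117)
O = -16 (O = (0 + 4)**2/(-1) = 4**2*(-1) = 16*(-1) = -16)
p(x) = -16
(-44*V)*p(P(0)) = -44*117*(-16) = -5148*(-16) = 82368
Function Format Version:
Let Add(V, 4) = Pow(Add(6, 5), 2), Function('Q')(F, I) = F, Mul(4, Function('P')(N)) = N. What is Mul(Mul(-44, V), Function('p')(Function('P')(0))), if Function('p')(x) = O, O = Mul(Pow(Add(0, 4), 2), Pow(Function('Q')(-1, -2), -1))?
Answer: 82368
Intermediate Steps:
Function('P')(N) = Mul(Rational(1, 4), N)
V = 117 (V = Add(-4, Pow(Add(6, 5), 2)) = Add(-4, Pow(11, 2)) = Add(-4, 121) = 117)
O = -16 (O = Mul(Pow(Add(0, 4), 2), Pow(-1, -1)) = Mul(Pow(4, 2), -1) = Mul(16, -1) = -16)
Function('p')(x) = -16
Mul(Mul(-44, V), Function('p')(Function('P')(0))) = Mul(Mul(-44, 117), -16) = Mul(-5148, -16) = 82368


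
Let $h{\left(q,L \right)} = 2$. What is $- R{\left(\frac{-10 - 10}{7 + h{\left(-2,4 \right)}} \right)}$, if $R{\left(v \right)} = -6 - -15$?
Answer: $-9$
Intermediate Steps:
$R{\left(v \right)} = 9$ ($R{\left(v \right)} = -6 + 15 = 9$)
$- R{\left(\frac{-10 - 10}{7 + h{\left(-2,4 \right)}} \right)} = \left(-1\right) 9 = -9$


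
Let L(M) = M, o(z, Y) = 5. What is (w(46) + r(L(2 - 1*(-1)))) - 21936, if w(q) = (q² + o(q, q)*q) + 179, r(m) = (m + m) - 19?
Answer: -19424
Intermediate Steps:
r(m) = -19 + 2*m (r(m) = 2*m - 19 = -19 + 2*m)
w(q) = 179 + q² + 5*q (w(q) = (q² + 5*q) + 179 = 179 + q² + 5*q)
(w(46) + r(L(2 - 1*(-1)))) - 21936 = ((179 + 46² + 5*46) + (-19 + 2*(2 - 1*(-1)))) - 21936 = ((179 + 2116 + 230) + (-19 + 2*(2 + 1))) - 21936 = (2525 + (-19 + 2*3)) - 21936 = (2525 + (-19 + 6)) - 21936 = (2525 - 13) - 21936 = 2512 - 21936 = -19424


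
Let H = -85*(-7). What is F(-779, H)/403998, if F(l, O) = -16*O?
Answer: -680/28857 ≈ -0.023564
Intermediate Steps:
H = 595
F(-779, H)/403998 = -16*595/403998 = -9520*1/403998 = -680/28857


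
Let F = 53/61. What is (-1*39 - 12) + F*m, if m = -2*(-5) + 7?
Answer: -2210/61 ≈ -36.229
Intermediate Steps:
m = 17 (m = 10 + 7 = 17)
F = 53/61 (F = 53*(1/61) = 53/61 ≈ 0.86885)
(-1*39 - 12) + F*m = (-1*39 - 12) + (53/61)*17 = (-39 - 12) + 901/61 = -51 + 901/61 = -2210/61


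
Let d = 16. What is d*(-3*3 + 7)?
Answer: -32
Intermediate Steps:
d*(-3*3 + 7) = 16*(-3*3 + 7) = 16*(-9 + 7) = 16*(-2) = -32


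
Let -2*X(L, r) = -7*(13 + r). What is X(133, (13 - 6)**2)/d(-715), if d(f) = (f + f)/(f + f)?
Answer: 217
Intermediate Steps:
d(f) = 1 (d(f) = (2*f)/((2*f)) = (2*f)*(1/(2*f)) = 1)
X(L, r) = 91/2 + 7*r/2 (X(L, r) = -(-7)*(13 + r)/2 = -(-91 - 7*r)/2 = 91/2 + 7*r/2)
X(133, (13 - 6)**2)/d(-715) = (91/2 + 7*(13 - 6)**2/2)/1 = (91/2 + (7/2)*7**2)*1 = (91/2 + (7/2)*49)*1 = (91/2 + 343/2)*1 = 217*1 = 217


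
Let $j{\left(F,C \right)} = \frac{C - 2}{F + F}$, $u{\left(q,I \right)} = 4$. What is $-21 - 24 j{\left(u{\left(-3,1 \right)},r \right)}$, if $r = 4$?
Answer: $-27$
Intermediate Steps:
$j{\left(F,C \right)} = \frac{-2 + C}{2 F}$
$-21 - 24 j{\left(u{\left(-3,1 \right)},r \right)} = -21 - 24 \frac{-2 + 4}{2 \cdot 4} = -21 - 24 \cdot \frac{1}{2} \cdot \frac{1}{4} \cdot 2 = -21 - 6 = -27$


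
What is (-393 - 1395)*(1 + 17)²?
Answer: -579312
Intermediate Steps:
(-393 - 1395)*(1 + 17)² = -1788*18² = -1788*324 = -579312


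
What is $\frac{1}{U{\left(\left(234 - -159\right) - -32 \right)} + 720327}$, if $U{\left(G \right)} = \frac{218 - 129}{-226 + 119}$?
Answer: $\frac{107}{77074900} \approx 1.3883 \cdot 10^{-6}$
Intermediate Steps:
$U{\left(G \right)} = - \frac{89}{107}$ ($U{\left(G \right)} = \frac{89}{-107} = 89 \left(- \frac{1}{107}\right) = - \frac{89}{107}$)
$\frac{1}{U{\left(\left(234 - -159\right) - -32 \right)} + 720327} = \frac{1}{- \frac{89}{107} + 720327} = \frac{1}{\frac{77074900}{107}} = \frac{107}{77074900}$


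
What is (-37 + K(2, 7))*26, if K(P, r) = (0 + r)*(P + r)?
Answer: 676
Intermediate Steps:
K(P, r) = r*(P + r)
(-37 + K(2, 7))*26 = (-37 + 7*(2 + 7))*26 = (-37 + 7*9)*26 = (-37 + 63)*26 = 26*26 = 676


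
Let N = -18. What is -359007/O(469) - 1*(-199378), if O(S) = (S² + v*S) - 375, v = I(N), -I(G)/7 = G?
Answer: 55562302033/278680 ≈ 1.9938e+5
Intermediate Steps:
I(G) = -7*G
v = 126 (v = -7*(-18) = 126)
O(S) = -375 + S² + 126*S (O(S) = (S² + 126*S) - 375 = -375 + S² + 126*S)
-359007/O(469) - 1*(-199378) = -359007/(-375 + 469² + 126*469) - 1*(-199378) = -359007/(-375 + 219961 + 59094) + 199378 = -359007/278680 + 199378 = 55562302033/278680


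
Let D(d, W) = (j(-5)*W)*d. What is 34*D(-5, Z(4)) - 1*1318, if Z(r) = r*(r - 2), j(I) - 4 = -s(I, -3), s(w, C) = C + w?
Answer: -17638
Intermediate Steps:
j(I) = 7 - I (j(I) = 4 - (-3 + I) = 4 + (3 - I) = 7 - I)
Z(r) = r*(-2 + r)
D(d, W) = 12*W*d (D(d, W) = ((7 - 1*(-5))*W)*d = ((7 + 5)*W)*d = (12*W)*d = 12*W*d)
34*D(-5, Z(4)) - 1*1318 = 34*(12*(4*(-2 + 4))*(-5)) - 1*1318 = 34*(12*(4*2)*(-5)) - 1318 = 34*(12*8*(-5)) - 1318 = 34*(-480) - 1318 = -16320 - 1318 = -17638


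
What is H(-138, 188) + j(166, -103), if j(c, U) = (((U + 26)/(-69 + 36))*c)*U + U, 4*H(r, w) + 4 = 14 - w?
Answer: -240257/6 ≈ -40043.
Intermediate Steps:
H(r, w) = 5/2 - w/4 (H(r, w) = -1 + (14 - w)/4 = -1 + (7/2 - w/4) = 5/2 - w/4)
j(c, U) = U + U*c*(-26/33 - U/33) (j(c, U) = (((26 + U)/(-33))*c)*U + U = (((26 + U)*(-1/33))*c)*U + U = ((-26/33 - U/33)*c)*U + U = (c*(-26/33 - U/33))*U + U = U*c*(-26/33 - U/33) + U = U + U*c*(-26/33 - U/33))
H(-138, 188) + j(166, -103) = (5/2 - ¼*188) + (1/33)*(-103)*(33 - 26*166 - 1*(-103)*166) = (5/2 - 47) + (1/33)*(-103)*(33 - 4316 + 17098) = -89/2 + (1/33)*(-103)*12815 = -89/2 - 119995/3 = -240257/6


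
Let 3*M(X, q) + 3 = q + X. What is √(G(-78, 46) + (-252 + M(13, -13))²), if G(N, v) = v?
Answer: √64055 ≈ 253.09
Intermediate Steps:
M(X, q) = -1 + X/3 + q/3 (M(X, q) = -1 + (q + X)/3 = -1 + (X + q)/3 = -1 + (X/3 + q/3) = -1 + X/3 + q/3)
√(G(-78, 46) + (-252 + M(13, -13))²) = √(46 + (-252 + (-1 + (⅓)*13 + (⅓)*(-13)))²) = √(46 + (-252 + (-1 + 13/3 - 13/3))²) = √(46 + (-252 - 1)²) = √(46 + (-253)²) = √(46 + 64009) = √64055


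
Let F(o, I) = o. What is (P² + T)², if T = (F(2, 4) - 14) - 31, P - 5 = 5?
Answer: 3249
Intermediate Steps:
P = 10 (P = 5 + 5 = 10)
T = -43 (T = (2 - 14) - 31 = -12 - 31 = -43)
(P² + T)² = (10² - 43)² = (100 - 43)² = 57² = 3249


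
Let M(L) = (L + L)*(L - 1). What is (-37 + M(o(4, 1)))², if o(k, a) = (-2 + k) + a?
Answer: 625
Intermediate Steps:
o(k, a) = -2 + a + k
M(L) = 2*L*(-1 + L) (M(L) = (2*L)*(-1 + L) = 2*L*(-1 + L))
(-37 + M(o(4, 1)))² = (-37 + 2*(-2 + 1 + 4)*(-1 + (-2 + 1 + 4)))² = (-37 + 2*3*(-1 + 3))² = (-37 + 2*3*2)² = (-37 + 12)² = (-25)² = 625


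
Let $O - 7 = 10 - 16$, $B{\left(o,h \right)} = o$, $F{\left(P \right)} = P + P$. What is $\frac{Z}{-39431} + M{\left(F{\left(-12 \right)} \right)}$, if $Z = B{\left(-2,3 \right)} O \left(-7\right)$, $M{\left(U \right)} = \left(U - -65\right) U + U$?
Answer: $- \frac{5678066}{5633} \approx -1008.0$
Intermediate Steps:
$F{\left(P \right)} = 2 P$
$O = 1$ ($O = 7 + \left(10 - 16\right) = 7 - 6 = 1$)
$M{\left(U \right)} = U + U \left(65 + U\right)$ ($M{\left(U \right)} = \left(U + 65\right) U + U = \left(65 + U\right) U + U = U \left(65 + U\right) + U = U + U \left(65 + U\right)$)
$Z = 14$ ($Z = \left(-2\right) 1 \left(-7\right) = \left(-2\right) \left(-7\right) = 14$)
$\frac{Z}{-39431} + M{\left(F{\left(-12 \right)} \right)} = \frac{14}{-39431} + 2 \left(-12\right) \left(66 + 2 \left(-12\right)\right) = 14 \left(- \frac{1}{39431}\right) - 24 \left(66 - 24\right) = - \frac{2}{5633} - 1008 = - \frac{5678066}{5633}$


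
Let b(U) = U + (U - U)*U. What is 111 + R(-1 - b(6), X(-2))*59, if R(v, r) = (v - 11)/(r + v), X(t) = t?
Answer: 229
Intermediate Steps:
b(U) = U (b(U) = U + 0*U = U + 0 = U)
R(v, r) = (-11 + v)/(r + v)
111 + R(-1 - b(6), X(-2))*59 = 111 + ((-11 + (-1 - 1*6))/(-2 + (-1 - 1*6)))*59 = 111 + ((-11 + (-1 - 6))/(-2 + (-1 - 6)))*59 = 111 + ((-11 - 7)/(-2 - 7))*59 = 111 + (-18/(-9))*59 = 111 - 1/9*(-18)*59 = 111 + 2*59 = 111 + 118 = 229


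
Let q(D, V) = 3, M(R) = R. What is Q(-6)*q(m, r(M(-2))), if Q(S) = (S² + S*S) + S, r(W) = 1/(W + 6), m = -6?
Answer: 198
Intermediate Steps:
r(W) = 1/(6 + W)
Q(S) = S + 2*S² (Q(S) = (S² + S²) + S = 2*S² + S = S + 2*S²)
Q(-6)*q(m, r(M(-2))) = -6*(1 + 2*(-6))*3 = -6*(1 - 12)*3 = -6*(-11)*3 = 66*3 = 198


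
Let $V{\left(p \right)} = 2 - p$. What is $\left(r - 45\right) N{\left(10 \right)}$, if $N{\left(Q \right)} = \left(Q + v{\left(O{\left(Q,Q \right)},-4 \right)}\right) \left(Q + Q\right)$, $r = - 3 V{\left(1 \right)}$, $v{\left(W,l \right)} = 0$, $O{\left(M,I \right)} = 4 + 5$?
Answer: $-9600$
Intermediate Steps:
$O{\left(M,I \right)} = 9$
$r = -3$ ($r = - 3 \left(2 - 1\right) = \left(-3\right) 1 = -3$)
$N{\left(Q \right)} = 2 Q^{2}$ ($N{\left(Q \right)} = \left(Q + 0\right) \left(Q + Q\right) = Q 2 Q = 2 Q^{2}$)
$\left(r - 45\right) N{\left(10 \right)} = \left(-3 - 45\right) 2 \cdot 10^{2} = - 48 \cdot 2 \cdot 100 = \left(-48\right) 200 = -9600$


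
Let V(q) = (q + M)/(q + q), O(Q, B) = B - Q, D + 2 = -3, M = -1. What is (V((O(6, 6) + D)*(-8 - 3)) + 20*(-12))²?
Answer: 173527929/3025 ≈ 57365.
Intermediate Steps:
D = -5 (D = -2 - 3 = -5)
V(q) = (-1 + q)/(2*q) (V(q) = (q - 1)/(q + q) = (-1 + q)/((2*q)) = (-1 + q)*(1/(2*q)) = (-1 + q)/(2*q))
(V((O(6, 6) + D)*(-8 - 3)) + 20*(-12))² = ((-1 + ((6 - 1*6) - 5)*(-8 - 3))/(2*((((6 - 1*6) - 5)*(-8 - 3)))) + 20*(-12))² = ((-1 + ((6 - 6) - 5)*(-11))/(2*((((6 - 6) - 5)*(-11)))) - 240)² = ((-1 + (0 - 5)*(-11))/(2*(((0 - 5)*(-11)))) - 240)² = ((-1 - 5*(-11))/(2*((-5*(-11)))) - 240)² = ((½)*(-1 + 55)/55 - 240)² = ((½)*(1/55)*54 - 240)² = (27/55 - 240)² = (-13173/55)² = 173527929/3025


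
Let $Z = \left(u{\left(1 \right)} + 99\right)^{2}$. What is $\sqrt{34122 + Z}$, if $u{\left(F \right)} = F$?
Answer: $\sqrt{44122} \approx 210.05$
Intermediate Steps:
$Z = 10000$ ($Z = \left(1 + 99\right)^{2} = 100^{2} = 10000$)
$\sqrt{34122 + Z} = \sqrt{34122 + 10000} = \sqrt{44122}$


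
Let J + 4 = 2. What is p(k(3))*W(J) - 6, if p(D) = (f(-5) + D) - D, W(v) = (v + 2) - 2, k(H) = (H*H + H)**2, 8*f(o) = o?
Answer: -19/4 ≈ -4.7500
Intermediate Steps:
J = -2 (J = -4 + 2 = -2)
f(o) = o/8
k(H) = (H + H**2)**2 (k(H) = (H**2 + H)**2 = (H + H**2)**2)
W(v) = v (W(v) = (2 + v) - 2 = v)
p(D) = -5/8 (p(D) = ((1/8)*(-5) + D) - D = (-5/8 + D) - D = -5/8)
p(k(3))*W(J) - 6 = -5/8*(-2) - 6 = 5/4 - 6 = -19/4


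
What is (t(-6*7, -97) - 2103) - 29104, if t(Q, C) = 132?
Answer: -31075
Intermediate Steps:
(t(-6*7, -97) - 2103) - 29104 = (132 - 2103) - 29104 = -1971 - 29104 = -31075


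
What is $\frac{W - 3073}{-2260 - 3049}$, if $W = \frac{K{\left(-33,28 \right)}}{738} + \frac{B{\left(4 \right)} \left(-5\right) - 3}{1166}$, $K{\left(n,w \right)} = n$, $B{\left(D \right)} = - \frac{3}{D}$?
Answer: $\frac{1762919339}{3045624648} \approx 0.57884$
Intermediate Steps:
$W = - \frac{25283}{573672}$ ($W = - \frac{33}{738} + \frac{- \frac{3}{4} \left(-5\right) - 3}{1166} = \left(-33\right) \frac{1}{738} + \left(\left(-3\right) \frac{1}{4} \left(-5\right) - 3\right) \frac{1}{1166} = - \frac{11}{246} + \left(\left(- \frac{3}{4}\right) \left(-5\right) - 3\right) \frac{1}{1166} = - \frac{11}{246} + \left(\frac{15}{4} - 3\right) \frac{1}{1166} = - \frac{11}{246} + \frac{3}{4} \cdot \frac{1}{1166} = - \frac{11}{246} + \frac{3}{4664} = - \frac{25283}{573672} \approx -0.044072$)
$\frac{W - 3073}{-2260 - 3049} = \frac{- \frac{25283}{573672} - 3073}{-2260 - 3049} = - \frac{1762919339}{573672 \left(-5309\right)} = \left(- \frac{1762919339}{573672}\right) \left(- \frac{1}{5309}\right) = \frac{1762919339}{3045624648}$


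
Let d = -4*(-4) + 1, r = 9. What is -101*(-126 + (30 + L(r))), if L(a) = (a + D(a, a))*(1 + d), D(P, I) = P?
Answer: -23028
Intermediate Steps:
d = 17 (d = 16 + 1 = 17)
L(a) = 36*a (L(a) = (a + a)*(1 + 17) = (2*a)*18 = 36*a)
-101*(-126 + (30 + L(r))) = -101*(-126 + (30 + 36*9)) = -101*(-126 + (30 + 324)) = -101*(-126 + 354) = -101*228 = -23028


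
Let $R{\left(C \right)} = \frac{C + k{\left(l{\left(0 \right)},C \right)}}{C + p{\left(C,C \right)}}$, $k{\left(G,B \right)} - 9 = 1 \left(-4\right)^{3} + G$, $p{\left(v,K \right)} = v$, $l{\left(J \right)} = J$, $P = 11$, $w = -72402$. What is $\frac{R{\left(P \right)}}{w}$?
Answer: $\frac{1}{36201} \approx 2.7624 \cdot 10^{-5}$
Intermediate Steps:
$k{\left(G,B \right)} = -55 + G$ ($k{\left(G,B \right)} = 9 + \left(1 \left(-4\right)^{3} + G\right) = 9 + \left(1 \left(-64\right) + G\right) = 9 + \left(-64 + G\right) = -55 + G$)
$R{\left(C \right)} = \frac{-55 + C}{2 C}$ ($R{\left(C \right)} = \frac{C + \left(-55 + 0\right)}{C + C} = \frac{C - 55}{2 C} = \left(-55 + C\right) \frac{1}{2 C} = \frac{-55 + C}{2 C}$)
$\frac{R{\left(P \right)}}{w} = \frac{\frac{1}{2} \cdot \frac{1}{11} \left(-55 + 11\right)}{-72402} = \frac{1}{2} \cdot \frac{1}{11} \left(-44\right) \left(- \frac{1}{72402}\right) = \left(-2\right) \left(- \frac{1}{72402}\right) = \frac{1}{36201}$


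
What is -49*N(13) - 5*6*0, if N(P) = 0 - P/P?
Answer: 49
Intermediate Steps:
N(P) = -1 (N(P) = 0 - 1*1 = 0 - 1 = -1)
-49*N(13) - 5*6*0 = -49*(-1) - 5*6*0 = 49 - 30*0 = 49 + 0 = 49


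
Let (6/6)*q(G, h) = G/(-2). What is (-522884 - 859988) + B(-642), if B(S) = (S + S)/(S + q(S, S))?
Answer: -1382868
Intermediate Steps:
q(G, h) = -G/2 (q(G, h) = G/(-2) = G*(-½) = -G/2)
B(S) = 4 (B(S) = (S + S)/(S - S/2) = (2*S)/((S/2)) = (2*S)*(2/S) = 4)
(-522884 - 859988) + B(-642) = (-522884 - 859988) + 4 = -1382872 + 4 = -1382868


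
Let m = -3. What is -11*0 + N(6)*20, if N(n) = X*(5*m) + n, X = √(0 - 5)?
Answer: 120 - 300*I*√5 ≈ 120.0 - 670.82*I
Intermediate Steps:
X = I*√5 (X = √(-5) = I*√5 ≈ 2.2361*I)
N(n) = n - 15*I*√5 (N(n) = (I*√5)*(5*(-3)) + n = (I*√5)*(-15) + n = -15*I*√5 + n = n - 15*I*√5)
-11*0 + N(6)*20 = -11*0 + (6 - 15*I*√5)*20 = 0 + (120 - 300*I*√5) = 120 - 300*I*√5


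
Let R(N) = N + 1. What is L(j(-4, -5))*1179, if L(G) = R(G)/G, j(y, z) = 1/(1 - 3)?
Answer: -1179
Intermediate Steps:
j(y, z) = -1/2 (j(y, z) = 1/(-2) = -1/2)
R(N) = 1 + N
L(G) = (1 + G)/G
L(j(-4, -5))*1179 = ((1 - 1/2)/(-1/2))*1179 = -2*1/2*1179 = -1*1179 = -1179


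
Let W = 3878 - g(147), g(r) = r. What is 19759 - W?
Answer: 16028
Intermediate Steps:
W = 3731 (W = 3878 - 1*147 = 3878 - 147 = 3731)
19759 - W = 19759 - 1*3731 = 19759 - 3731 = 16028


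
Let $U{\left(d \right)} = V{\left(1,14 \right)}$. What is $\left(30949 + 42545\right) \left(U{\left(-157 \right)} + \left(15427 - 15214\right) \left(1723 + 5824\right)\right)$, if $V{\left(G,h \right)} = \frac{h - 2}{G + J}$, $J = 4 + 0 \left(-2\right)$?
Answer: $\frac{590712949098}{5} \approx 1.1814 \cdot 10^{11}$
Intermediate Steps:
$J = 4$ ($J = 4 + 0 = 4$)
$V{\left(G,h \right)} = \frac{-2 + h}{4 + G}$ ($V{\left(G,h \right)} = \frac{h - 2}{G + 4} = \frac{-2 + h}{4 + G}$)
$U{\left(d \right)} = \frac{12}{5}$ ($U{\left(d \right)} = \frac{-2 + 14}{4 + 1} = \frac{1}{5} \cdot 12 = \frac{12}{5}$)
$\left(30949 + 42545\right) \left(U{\left(-157 \right)} + \left(15427 - 15214\right) \left(1723 + 5824\right)\right) = \left(30949 + 42545\right) \left(\frac{12}{5} + \left(15427 - 15214\right) \left(1723 + 5824\right)\right) = 73494 \left(\frac{12}{5} + 213 \cdot 7547\right) = 73494 \left(\frac{12}{5} + 1607511\right) = 73494 \cdot \frac{8037567}{5} = \frac{590712949098}{5}$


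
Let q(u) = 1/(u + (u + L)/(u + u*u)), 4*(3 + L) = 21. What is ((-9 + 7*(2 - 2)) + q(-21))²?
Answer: 454755625/5555449 ≈ 81.858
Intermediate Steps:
L = 9/4 (L = -3 + (¼)*21 = -3 + 21/4 = 9/4 ≈ 2.2500)
q(u) = 1/(u + (9/4 + u)/(u + u²)) (q(u) = 1/(u + (u + 9/4)/(u + u*u)) = 1/(u + (9/4 + u)/(u + u²)))
((-9 + 7*(2 - 2)) + q(-21))² = ((-9 + 7*(2 - 2)) + 4*(-21)*(1 - 21)/(9 + 4*(-21) + 4*(-21)² + 4*(-21)³))² = ((-9 + 7*0) + 4*(-21)*(-20)/(9 - 84 + 4*441 + 4*(-9261)))² = ((-9 + 0) + 4*(-21)*(-20)/(9 - 84 + 1764 - 37044))² = (-9 + 4*(-21)*(-20)/(-35355))² = (-9 + 4*(-21)*(-1/35355)*(-20))² = (-9 - 112/2357)² = (-21325/2357)² = 454755625/5555449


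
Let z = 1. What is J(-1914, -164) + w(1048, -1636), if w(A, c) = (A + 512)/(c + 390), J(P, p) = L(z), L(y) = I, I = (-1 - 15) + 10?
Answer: -4518/623 ≈ -7.2520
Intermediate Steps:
I = -6 (I = -16 + 10 = -6)
L(y) = -6
J(P, p) = -6
w(A, c) = (512 + A)/(390 + c)
J(-1914, -164) + w(1048, -1636) = -6 + (512 + 1048)/(390 - 1636) = -6 + 1560/(-1246) = -6 - 1/1246*1560 = -6 - 780/623 = -4518/623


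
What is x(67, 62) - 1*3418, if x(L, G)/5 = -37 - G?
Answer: -3913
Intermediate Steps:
x(L, G) = -185 - 5*G (x(L, G) = 5*(-37 - G) = -185 - 5*G)
x(67, 62) - 1*3418 = (-185 - 5*62) - 1*3418 = (-185 - 310) - 3418 = -495 - 3418 = -3913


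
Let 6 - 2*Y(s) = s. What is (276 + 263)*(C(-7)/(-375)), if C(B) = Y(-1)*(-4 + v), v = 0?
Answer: 7546/375 ≈ 20.123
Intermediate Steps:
Y(s) = 3 - s/2
C(B) = -14 (C(B) = (3 - ½*(-1))*(-4 + 0) = (3 + ½)*(-4) = (7/2)*(-4) = -14)
(276 + 263)*(C(-7)/(-375)) = (276 + 263)*(-14/(-375)) = 539*(-14*(-1/375)) = 539*(14/375) = 7546/375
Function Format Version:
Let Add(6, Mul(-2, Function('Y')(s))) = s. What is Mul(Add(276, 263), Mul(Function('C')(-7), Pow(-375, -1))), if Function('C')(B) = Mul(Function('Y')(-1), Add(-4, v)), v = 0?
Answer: Rational(7546, 375) ≈ 20.123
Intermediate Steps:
Function('Y')(s) = Add(3, Mul(Rational(-1, 2), s))
Function('C')(B) = -14 (Function('C')(B) = Mul(Add(3, Mul(Rational(-1, 2), -1)), Add(-4, 0)) = Mul(Add(3, Rational(1, 2)), -4) = Mul(Rational(7, 2), -4) = -14)
Mul(Add(276, 263), Mul(Function('C')(-7), Pow(-375, -1))) = Mul(Add(276, 263), Mul(-14, Pow(-375, -1))) = Mul(539, Mul(-14, Rational(-1, 375))) = Mul(539, Rational(14, 375)) = Rational(7546, 375)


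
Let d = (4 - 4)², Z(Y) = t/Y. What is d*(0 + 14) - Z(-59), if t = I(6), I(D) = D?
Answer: 6/59 ≈ 0.10169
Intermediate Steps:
t = 6
Z(Y) = 6/Y
d = 0 (d = 0² = 0)
d*(0 + 14) - Z(-59) = 0*(0 + 14) - 6/(-59) = 0*14 - 6*(-1)/59 = 0 - 1*(-6/59) = 0 + 6/59 = 6/59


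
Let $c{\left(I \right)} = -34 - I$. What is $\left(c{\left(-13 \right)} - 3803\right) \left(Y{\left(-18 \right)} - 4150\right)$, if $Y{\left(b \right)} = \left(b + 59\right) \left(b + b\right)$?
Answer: $21513824$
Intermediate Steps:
$Y{\left(b \right)} = 2 b \left(59 + b\right)$ ($Y{\left(b \right)} = \left(59 + b\right) 2 b = 2 b \left(59 + b\right)$)
$\left(c{\left(-13 \right)} - 3803\right) \left(Y{\left(-18 \right)} - 4150\right) = \left(\left(-34 - -13\right) - 3803\right) \left(2 \left(-18\right) \left(59 - 18\right) - 4150\right) = \left(\left(-34 + 13\right) - 3803\right) \left(2 \left(-18\right) 41 - 4150\right) = \left(-21 - 3803\right) \left(-1476 - 4150\right) = \left(-3824\right) \left(-5626\right) = 21513824$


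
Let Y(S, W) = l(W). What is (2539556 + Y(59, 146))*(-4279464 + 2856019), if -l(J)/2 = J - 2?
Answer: -3614508338260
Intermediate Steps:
l(J) = 4 - 2*J (l(J) = -2*(J - 2) = -2*(-2 + J) = 4 - 2*J)
Y(S, W) = 4 - 2*W
(2539556 + Y(59, 146))*(-4279464 + 2856019) = (2539556 + (4 - 2*146))*(-4279464 + 2856019) = (2539556 + (4 - 292))*(-1423445) = (2539556 - 288)*(-1423445) = 2539268*(-1423445) = -3614508338260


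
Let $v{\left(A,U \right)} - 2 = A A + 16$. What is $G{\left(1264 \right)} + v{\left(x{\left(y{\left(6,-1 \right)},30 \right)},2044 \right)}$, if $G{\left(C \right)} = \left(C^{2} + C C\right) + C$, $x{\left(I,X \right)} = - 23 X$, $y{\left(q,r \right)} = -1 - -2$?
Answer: $3672774$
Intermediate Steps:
$y{\left(q,r \right)} = 1$ ($y{\left(q,r \right)} = -1 + 2 = 1$)
$G{\left(C \right)} = C + 2 C^{2}$ ($G{\left(C \right)} = \left(C^{2} + C^{2}\right) + C = 2 C^{2} + C = C + 2 C^{2}$)
$v{\left(A,U \right)} = 18 + A^{2}$ ($v{\left(A,U \right)} = 2 + \left(A A + 16\right) = 2 + \left(A^{2} + 16\right) = 2 + \left(16 + A^{2}\right) = 18 + A^{2}$)
$G{\left(1264 \right)} + v{\left(x{\left(y{\left(6,-1 \right)},30 \right)},2044 \right)} = 1264 \left(1 + 2 \cdot 1264\right) + \left(18 + \left(\left(-23\right) 30\right)^{2}\right) = 1264 \left(1 + 2528\right) + \left(18 + \left(-690\right)^{2}\right) = 1264 \cdot 2529 + \left(18 + 476100\right) = 3196656 + 476118 = 3672774$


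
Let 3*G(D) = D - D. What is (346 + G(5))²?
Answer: 119716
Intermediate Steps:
G(D) = 0 (G(D) = (D - D)/3 = (⅓)*0 = 0)
(346 + G(5))² = (346 + 0)² = 346² = 119716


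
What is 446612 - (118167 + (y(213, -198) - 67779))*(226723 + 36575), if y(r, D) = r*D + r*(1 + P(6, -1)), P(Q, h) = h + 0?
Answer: -2162283160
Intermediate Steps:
P(Q, h) = h
y(r, D) = D*r (y(r, D) = r*D + r*(1 - 1) = D*r + r*0 = D*r + 0 = D*r)
446612 - (118167 + (y(213, -198) - 67779))*(226723 + 36575) = 446612 - (118167 + (-198*213 - 67779))*(226723 + 36575) = 446612 - (118167 + (-42174 - 67779))*263298 = 446612 - (118167 - 109953)*263298 = 446612 - 8214*263298 = 446612 - 1*2162729772 = 446612 - 2162729772 = -2162283160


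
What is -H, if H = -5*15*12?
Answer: 900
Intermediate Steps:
H = -900 (H = -75*12 = -900)
-H = -1*(-900) = 900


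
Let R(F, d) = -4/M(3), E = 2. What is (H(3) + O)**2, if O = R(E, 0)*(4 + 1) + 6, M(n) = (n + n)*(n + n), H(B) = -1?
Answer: 1600/81 ≈ 19.753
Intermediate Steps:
M(n) = 4*n**2 (M(n) = (2*n)*(2*n) = 4*n**2)
R(F, d) = -1/9 (R(F, d) = -4/(4*3**2) = -4/(4*9) = -4/36 = -4*1/36 = -1/9)
O = 49/9 (O = -(4 + 1)/9 + 6 = -1/9*5 + 6 = -5/9 + 6 = 49/9 ≈ 5.4444)
(H(3) + O)**2 = (-1 + 49/9)**2 = (40/9)**2 = 1600/81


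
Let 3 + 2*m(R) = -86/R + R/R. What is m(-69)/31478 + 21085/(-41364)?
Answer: -7632885989/14973643908 ≈ -0.50976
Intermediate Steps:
m(R) = -1 - 43/R (m(R) = -3/2 + (-86/R + R/R)/2 = -3/2 + (-86/R + 1)/2 = -3/2 + (1 - 86/R)/2 = -3/2 + (½ - 43/R) = -1 - 43/R)
m(-69)/31478 + 21085/(-41364) = ((-43 - 1*(-69))/(-69))/31478 + 21085/(-41364) = -(-43 + 69)/69*(1/31478) + 21085*(-1/41364) = -1/69*26*(1/31478) - 21085/41364 = -26/69*1/31478 - 21085/41364 = -13/1085991 - 21085/41364 = -7632885989/14973643908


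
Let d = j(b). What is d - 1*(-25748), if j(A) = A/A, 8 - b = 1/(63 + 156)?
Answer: 25749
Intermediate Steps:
b = 1751/219 (b = 8 - 1/(63 + 156) = 8 - 1/219 = 1751/219 ≈ 7.9954)
j(A) = 1
d = 1
d - 1*(-25748) = 1 - 1*(-25748) = 1 + 25748 = 25749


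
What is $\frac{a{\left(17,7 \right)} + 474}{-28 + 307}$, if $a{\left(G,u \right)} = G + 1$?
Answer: $\frac{164}{93} \approx 1.7634$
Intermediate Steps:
$a{\left(G,u \right)} = 1 + G$
$\frac{a{\left(17,7 \right)} + 474}{-28 + 307} = \frac{\left(1 + 17\right) + 474}{-28 + 307} = \frac{18 + 474}{279} = 492 \cdot \frac{1}{279} = \frac{164}{93}$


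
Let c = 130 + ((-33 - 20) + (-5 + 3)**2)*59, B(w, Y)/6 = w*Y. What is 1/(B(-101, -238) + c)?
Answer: 1/141467 ≈ 7.0688e-6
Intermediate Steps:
B(w, Y) = 6*Y*w (B(w, Y) = 6*(w*Y) = 6*(Y*w) = 6*Y*w)
c = -2761 (c = 130 + (-53 + (-2)**2)*59 = 130 + (-53 + 4)*59 = 130 - 49*59 = 130 - 2891 = -2761)
1/(B(-101, -238) + c) = 1/(6*(-238)*(-101) - 2761) = 1/(144228 - 2761) = 1/141467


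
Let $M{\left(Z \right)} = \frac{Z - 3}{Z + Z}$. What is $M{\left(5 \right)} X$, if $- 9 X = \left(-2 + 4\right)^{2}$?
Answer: $- \frac{4}{45} \approx -0.088889$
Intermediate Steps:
$M{\left(Z \right)} = \frac{-3 + Z}{2 Z}$
$X = - \frac{4}{9}$ ($X = - \frac{\left(-2 + 4\right)^{2}}{9} = - \frac{2^{2}}{9} = \left(- \frac{1}{9}\right) 4 = - \frac{4}{9} \approx -0.44444$)
$M{\left(5 \right)} X = \frac{-3 + 5}{2 \cdot 5} \left(- \frac{4}{9}\right) = \frac{1}{2} \cdot \frac{1}{5} \cdot 2 \left(- \frac{4}{9}\right) = \frac{1}{5} \left(- \frac{4}{9}\right) = - \frac{4}{45}$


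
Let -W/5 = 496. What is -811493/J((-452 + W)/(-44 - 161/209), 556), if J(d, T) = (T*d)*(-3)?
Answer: 2531046667/340710128 ≈ 7.4287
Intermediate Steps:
W = -2480 (W = -5*496 = -2480)
J(d, T) = -3*T*d
-811493/J((-452 + W)/(-44 - 161/209), 556) = -811493*(-(-44 - 161/209)/(1668*(-452 - 2480))) = -811493/((-3*556*(-2932/(-44 - 161*1/209)))) = -811493/((-3*556*(-2932/(-44 - 161/209)))) = -811493/((-3*556*(-2932/(-9357/209)))) = -811493/((-3*556*(-2932*(-209/9357)))) = -811493/((-3*556*612788/9357)) = -811493/(-340710128/3119) = -811493*(-3119/340710128) = 2531046667/340710128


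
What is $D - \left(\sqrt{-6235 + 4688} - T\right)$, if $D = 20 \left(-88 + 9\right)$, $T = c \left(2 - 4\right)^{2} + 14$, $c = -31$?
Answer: $-1690 - i \sqrt{1547} \approx -1690.0 - 39.332 i$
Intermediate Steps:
$T = -110$ ($T = - 31 \left(2 - 4\right)^{2} + 14 = - 31 \left(-2\right)^{2} + 14 = \left(-31\right) 4 + 14 = -124 + 14 = -110$)
$D = -1580$ ($D = 20 \left(-79\right) = -1580$)
$D - \left(\sqrt{-6235 + 4688} - T\right) = -1580 - \left(\sqrt{-6235 + 4688} - -110\right) = -1580 - \left(\sqrt{-1547} + 110\right) = -1580 - \left(i \sqrt{1547} + 110\right) = -1580 - \left(110 + i \sqrt{1547}\right) = -1690 - i \sqrt{1547}$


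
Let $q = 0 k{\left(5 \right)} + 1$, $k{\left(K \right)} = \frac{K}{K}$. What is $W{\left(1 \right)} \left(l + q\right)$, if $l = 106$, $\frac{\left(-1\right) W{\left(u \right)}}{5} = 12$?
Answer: $-6420$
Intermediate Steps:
$W{\left(u \right)} = -60$ ($W{\left(u \right)} = \left(-5\right) 12 = -60$)
$k{\left(K \right)} = 1$
$q = 1$ ($q = 0 \cdot 1 + 1 = 0 + 1 = 1$)
$W{\left(1 \right)} \left(l + q\right) = - 60 \left(106 + 1\right) = \left(-60\right) 107 = -6420$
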